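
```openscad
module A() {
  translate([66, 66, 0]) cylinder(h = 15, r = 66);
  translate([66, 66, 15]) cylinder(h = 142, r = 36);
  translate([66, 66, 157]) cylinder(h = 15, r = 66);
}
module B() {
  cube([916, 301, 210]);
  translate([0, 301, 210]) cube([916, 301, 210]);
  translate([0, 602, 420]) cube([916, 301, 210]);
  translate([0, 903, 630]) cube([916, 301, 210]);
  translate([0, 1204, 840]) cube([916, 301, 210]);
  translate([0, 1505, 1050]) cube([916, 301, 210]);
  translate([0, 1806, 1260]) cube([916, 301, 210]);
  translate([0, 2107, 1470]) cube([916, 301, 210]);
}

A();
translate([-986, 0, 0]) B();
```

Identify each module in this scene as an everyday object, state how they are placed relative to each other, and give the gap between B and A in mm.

The staircase's nearest face is 70 mm from the spool's −x face.

A is a spool. B is a staircase. The staircase is on the floor beside the spool on its −x side. The gap between the staircase and the spool is 70 mm.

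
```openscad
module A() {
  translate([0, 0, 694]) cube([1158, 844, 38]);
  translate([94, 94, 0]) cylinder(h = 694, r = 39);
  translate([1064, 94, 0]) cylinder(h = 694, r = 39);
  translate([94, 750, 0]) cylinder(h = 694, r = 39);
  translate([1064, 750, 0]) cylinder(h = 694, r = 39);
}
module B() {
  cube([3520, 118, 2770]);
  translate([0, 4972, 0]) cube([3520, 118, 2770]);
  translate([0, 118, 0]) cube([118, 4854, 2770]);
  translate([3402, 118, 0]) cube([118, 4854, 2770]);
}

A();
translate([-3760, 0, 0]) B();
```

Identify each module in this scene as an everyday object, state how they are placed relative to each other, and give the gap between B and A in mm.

The house frame's nearest face is 240 mm from the table's −x face.

A is a table. B is a house frame. The house frame is on the floor beside the table on its −x side. The gap between the house frame and the table is 240 mm.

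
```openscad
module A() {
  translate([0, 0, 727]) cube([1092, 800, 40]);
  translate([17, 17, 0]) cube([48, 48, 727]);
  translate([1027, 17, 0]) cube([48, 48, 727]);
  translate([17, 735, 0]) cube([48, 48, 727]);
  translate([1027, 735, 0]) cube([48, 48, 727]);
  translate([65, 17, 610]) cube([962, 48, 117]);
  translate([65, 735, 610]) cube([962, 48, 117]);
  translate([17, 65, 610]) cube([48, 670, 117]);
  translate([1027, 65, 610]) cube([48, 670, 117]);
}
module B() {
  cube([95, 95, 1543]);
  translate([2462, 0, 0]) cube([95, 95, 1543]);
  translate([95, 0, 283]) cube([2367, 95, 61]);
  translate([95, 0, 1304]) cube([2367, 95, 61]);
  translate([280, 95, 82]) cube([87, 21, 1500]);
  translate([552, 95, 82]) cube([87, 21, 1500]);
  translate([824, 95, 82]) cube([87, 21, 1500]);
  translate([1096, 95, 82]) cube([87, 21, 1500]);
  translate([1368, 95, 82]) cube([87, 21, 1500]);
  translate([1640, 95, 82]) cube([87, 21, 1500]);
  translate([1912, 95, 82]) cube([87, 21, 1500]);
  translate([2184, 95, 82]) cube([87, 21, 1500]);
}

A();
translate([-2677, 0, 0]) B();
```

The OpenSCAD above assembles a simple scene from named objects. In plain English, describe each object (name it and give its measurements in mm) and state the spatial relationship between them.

A is a rectangular dining table. The top is 1092×800×40 mm with its upper surface at z = 767 mm. It stands on four 48×48 mm square legs, each inset 17 mm from the nearest pair of top edges, running from the floor to the underside of the top. Four apron rails, 48 mm thick and 117 mm tall, run between adjacent legs with their top edges flush with the underside of the top and their outer faces flush with the legs' outer faces.

B is a fence section. Two 95×95 mm posts, 1543 mm tall, stand on the floor with a clear span of 2367 mm between their inner faces. Two horizontal rails of 95×61 mm section span the gap between the posts with their undersides at z = 283 mm and z = 1304 mm, flush with the posts' −y face. 8 pickets, each 87 mm wide, 21 mm thick and 1500 mm tall, are fixed to the +y face of the rails with their bottoms at z = 82 mm, evenly spaced across the span with equal gaps (rounded down to the nearest mm) at the −x end and between each pair — any rounding remainder accumulates at the +x end.

The fence section is on the floor beside the table on its −x side.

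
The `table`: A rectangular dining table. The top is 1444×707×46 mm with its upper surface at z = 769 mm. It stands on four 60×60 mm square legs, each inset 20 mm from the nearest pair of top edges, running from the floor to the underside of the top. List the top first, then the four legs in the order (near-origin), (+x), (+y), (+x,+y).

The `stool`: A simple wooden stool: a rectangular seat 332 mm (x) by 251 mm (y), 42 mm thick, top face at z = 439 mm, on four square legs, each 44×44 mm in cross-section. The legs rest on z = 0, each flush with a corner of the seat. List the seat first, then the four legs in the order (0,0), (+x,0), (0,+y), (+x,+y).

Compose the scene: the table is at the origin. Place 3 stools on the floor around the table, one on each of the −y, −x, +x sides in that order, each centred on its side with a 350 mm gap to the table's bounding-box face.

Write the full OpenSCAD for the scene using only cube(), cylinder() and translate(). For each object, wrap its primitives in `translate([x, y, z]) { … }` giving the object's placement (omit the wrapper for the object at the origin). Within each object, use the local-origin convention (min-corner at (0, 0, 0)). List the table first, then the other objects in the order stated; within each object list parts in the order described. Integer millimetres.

translate([0, 0, 723]) cube([1444, 707, 46]);
translate([20, 20, 0]) cube([60, 60, 723]);
translate([1364, 20, 0]) cube([60, 60, 723]);
translate([20, 627, 0]) cube([60, 60, 723]);
translate([1364, 627, 0]) cube([60, 60, 723]);
translate([556, -601, 0]) {
  translate([0, 0, 397]) cube([332, 251, 42]);
  cube([44, 44, 397]);
  translate([288, 0, 0]) cube([44, 44, 397]);
  translate([0, 207, 0]) cube([44, 44, 397]);
  translate([288, 207, 0]) cube([44, 44, 397]);
}
translate([-682, 228, 0]) {
  translate([0, 0, 397]) cube([332, 251, 42]);
  cube([44, 44, 397]);
  translate([288, 0, 0]) cube([44, 44, 397]);
  translate([0, 207, 0]) cube([44, 44, 397]);
  translate([288, 207, 0]) cube([44, 44, 397]);
}
translate([1794, 228, 0]) {
  translate([0, 0, 397]) cube([332, 251, 42]);
  cube([44, 44, 397]);
  translate([288, 0, 0]) cube([44, 44, 397]);
  translate([0, 207, 0]) cube([44, 44, 397]);
  translate([288, 207, 0]) cube([44, 44, 397]);
}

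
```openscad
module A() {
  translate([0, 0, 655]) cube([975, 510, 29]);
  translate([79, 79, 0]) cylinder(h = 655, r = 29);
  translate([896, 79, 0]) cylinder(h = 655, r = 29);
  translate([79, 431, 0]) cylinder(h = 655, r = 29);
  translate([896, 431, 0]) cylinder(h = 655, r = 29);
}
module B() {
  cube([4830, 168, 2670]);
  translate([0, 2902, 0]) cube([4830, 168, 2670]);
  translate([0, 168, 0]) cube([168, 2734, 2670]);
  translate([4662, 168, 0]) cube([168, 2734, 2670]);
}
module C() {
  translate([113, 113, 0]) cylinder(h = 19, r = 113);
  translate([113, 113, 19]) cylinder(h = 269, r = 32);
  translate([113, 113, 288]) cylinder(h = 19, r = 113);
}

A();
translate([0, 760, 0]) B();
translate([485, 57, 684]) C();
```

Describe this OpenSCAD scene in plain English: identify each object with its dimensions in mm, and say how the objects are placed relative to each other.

A is a table: top 975 mm (x) × 510 mm (y), 29 mm thick, upper face at z = 684 mm, on four round legs of 58 mm diameter, each leg's bounding box inset 50 mm from the nearest pair of top edges, running from z = 0 to the bottom of the top.

B is a box-shaped house frame (walls only): outside footprint 4830×3070 mm, wall height 2670 mm, wall thickness 168 mm. The two y-facing walls run the full x-width; the two x-facing walls fit between the inner faces of the y-facing walls.

C is a spool: two coaxial disc flanges of radius 113 mm and thickness 19 mm, joined by a core cylinder of radius 32 mm and height 269 mm. The lower flange rests on z = 0 and the three cylinders share a vertical axis.

The house frame is on the floor beside the table on its +y side. The spool is on top of the table.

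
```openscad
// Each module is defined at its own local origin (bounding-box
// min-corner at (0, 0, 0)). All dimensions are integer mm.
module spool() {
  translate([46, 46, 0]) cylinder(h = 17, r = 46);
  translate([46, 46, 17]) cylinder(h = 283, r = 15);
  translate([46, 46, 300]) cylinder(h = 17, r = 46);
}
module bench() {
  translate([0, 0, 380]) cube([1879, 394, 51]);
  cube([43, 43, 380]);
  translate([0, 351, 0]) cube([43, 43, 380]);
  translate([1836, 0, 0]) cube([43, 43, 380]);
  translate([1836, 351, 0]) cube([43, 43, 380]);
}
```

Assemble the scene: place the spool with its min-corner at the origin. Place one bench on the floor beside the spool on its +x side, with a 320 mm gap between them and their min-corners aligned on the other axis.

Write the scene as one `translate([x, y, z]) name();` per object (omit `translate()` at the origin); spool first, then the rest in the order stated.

spool();
translate([412, 0, 0]) bench();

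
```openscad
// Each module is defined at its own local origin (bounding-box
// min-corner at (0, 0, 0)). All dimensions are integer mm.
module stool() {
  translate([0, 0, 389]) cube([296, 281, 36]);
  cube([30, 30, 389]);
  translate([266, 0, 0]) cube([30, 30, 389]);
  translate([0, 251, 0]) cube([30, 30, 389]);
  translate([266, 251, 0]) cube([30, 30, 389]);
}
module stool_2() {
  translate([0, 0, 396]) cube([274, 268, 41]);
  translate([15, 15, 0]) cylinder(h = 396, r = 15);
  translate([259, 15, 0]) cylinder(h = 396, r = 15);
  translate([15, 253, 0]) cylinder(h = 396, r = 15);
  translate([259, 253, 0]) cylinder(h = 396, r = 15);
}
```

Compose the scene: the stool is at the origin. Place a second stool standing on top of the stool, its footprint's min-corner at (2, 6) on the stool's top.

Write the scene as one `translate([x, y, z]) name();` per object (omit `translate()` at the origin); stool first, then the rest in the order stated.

stool();
translate([2, 6, 425]) stool_2();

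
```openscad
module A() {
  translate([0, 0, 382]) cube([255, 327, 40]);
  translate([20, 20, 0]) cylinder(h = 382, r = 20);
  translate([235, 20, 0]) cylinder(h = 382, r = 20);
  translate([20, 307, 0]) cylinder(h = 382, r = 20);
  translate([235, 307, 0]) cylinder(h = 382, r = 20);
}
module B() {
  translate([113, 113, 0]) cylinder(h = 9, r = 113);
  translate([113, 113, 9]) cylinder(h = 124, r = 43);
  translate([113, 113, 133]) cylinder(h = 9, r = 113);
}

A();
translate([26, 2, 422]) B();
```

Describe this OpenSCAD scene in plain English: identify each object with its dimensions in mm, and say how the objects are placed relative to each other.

A is a four-legged stool. The seat is 255×327 mm, 40 mm thick, top at z = 422 mm. It stands on four round legs, each 40 mm in diameter, from z = 0 to the seat underside, each leg's axis is inset half a diameter from the nearest pair of seat edges (so the leg's bounding box is flush with the corner).

B is a spool: two coaxial disc flanges of radius 113 mm and thickness 9 mm, joined by a core cylinder of radius 43 mm and height 124 mm. The lower flange rests on z = 0 and the three cylinders share a vertical axis.

The spool is on top of the stool.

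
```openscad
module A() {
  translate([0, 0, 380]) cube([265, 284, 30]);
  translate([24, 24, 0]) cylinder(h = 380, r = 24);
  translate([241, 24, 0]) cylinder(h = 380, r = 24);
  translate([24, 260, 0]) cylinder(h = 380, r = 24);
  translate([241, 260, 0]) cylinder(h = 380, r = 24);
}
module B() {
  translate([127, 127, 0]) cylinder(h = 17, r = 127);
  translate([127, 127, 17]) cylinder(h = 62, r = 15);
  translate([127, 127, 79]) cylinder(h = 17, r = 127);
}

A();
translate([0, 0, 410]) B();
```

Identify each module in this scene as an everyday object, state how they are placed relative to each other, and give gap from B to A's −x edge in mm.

A is a stool. B is a spool. The spool is on top of the stool. The gap from the spool to the stool's −x edge is 0 mm.

The spool's min-x is at 0; the stool's min-x is 0; gap = 0 mm.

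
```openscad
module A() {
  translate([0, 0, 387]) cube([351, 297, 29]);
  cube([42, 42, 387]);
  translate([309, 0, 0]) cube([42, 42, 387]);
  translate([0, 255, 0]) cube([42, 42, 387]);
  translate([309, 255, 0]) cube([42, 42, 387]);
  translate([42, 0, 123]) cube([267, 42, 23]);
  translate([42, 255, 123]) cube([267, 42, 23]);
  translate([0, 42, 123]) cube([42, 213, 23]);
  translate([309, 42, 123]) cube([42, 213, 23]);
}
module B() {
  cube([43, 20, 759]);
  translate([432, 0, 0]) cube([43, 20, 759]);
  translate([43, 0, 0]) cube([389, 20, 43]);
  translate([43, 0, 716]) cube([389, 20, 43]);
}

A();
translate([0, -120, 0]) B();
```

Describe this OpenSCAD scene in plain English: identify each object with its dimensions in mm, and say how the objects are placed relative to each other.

A is a four-legged stool. The seat is a 351×297×29 mm slab whose top surface is at z = 416 mm; four square legs, each 42×42 mm in cross-section, run from the floor (z = 0) to the underside of the seat, each flush with a corner of the seat. Four stretchers, 42 mm wide and 23 mm tall, connect adjacent legs with their undersides at z = 123 mm, each running between the inner faces of the legs it joins and aligned with the legs' outer faces on the other axis.

B is a rectangular picture frame lying in the x–z plane (depth along y). The opening is 389 mm wide (x) by 673 mm tall (z), surrounded by a border 43 mm wide on all four sides. The frame is 20 mm deep and is made of two full-height vertical stiles with two horizontal rails fitted between them.

The picture frame is on the floor beside the stool on its −y side.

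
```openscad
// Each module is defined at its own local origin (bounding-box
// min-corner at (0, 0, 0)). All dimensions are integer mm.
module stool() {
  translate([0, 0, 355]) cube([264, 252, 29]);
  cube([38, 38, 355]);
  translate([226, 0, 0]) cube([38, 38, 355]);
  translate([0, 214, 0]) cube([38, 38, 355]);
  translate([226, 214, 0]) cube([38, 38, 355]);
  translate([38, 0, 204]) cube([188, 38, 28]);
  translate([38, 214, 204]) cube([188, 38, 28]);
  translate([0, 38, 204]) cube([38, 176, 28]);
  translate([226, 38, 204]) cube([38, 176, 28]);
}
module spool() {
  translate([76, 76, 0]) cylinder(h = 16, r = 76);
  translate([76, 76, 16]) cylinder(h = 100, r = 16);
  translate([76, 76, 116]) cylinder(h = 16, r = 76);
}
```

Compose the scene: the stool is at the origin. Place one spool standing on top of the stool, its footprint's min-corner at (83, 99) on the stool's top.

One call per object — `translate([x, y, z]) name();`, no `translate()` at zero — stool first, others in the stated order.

stool();
translate([83, 99, 384]) spool();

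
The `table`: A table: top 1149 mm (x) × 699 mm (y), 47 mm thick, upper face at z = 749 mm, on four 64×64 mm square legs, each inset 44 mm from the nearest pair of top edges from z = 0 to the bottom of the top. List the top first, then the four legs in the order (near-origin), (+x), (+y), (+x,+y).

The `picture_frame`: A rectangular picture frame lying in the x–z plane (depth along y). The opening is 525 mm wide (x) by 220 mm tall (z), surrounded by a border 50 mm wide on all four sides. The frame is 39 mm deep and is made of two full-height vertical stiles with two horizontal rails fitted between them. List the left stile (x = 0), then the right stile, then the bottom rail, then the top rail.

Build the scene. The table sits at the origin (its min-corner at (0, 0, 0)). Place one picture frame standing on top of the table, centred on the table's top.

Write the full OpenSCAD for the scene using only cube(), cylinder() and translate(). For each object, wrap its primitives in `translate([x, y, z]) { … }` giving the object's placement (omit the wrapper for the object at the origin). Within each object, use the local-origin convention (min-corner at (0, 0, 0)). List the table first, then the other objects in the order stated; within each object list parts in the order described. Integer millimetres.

translate([0, 0, 702]) cube([1149, 699, 47]);
translate([44, 44, 0]) cube([64, 64, 702]);
translate([1041, 44, 0]) cube([64, 64, 702]);
translate([44, 591, 0]) cube([64, 64, 702]);
translate([1041, 591, 0]) cube([64, 64, 702]);
translate([262, 330, 749]) {
  cube([50, 39, 320]);
  translate([575, 0, 0]) cube([50, 39, 320]);
  translate([50, 0, 0]) cube([525, 39, 50]);
  translate([50, 0, 270]) cube([525, 39, 50]);
}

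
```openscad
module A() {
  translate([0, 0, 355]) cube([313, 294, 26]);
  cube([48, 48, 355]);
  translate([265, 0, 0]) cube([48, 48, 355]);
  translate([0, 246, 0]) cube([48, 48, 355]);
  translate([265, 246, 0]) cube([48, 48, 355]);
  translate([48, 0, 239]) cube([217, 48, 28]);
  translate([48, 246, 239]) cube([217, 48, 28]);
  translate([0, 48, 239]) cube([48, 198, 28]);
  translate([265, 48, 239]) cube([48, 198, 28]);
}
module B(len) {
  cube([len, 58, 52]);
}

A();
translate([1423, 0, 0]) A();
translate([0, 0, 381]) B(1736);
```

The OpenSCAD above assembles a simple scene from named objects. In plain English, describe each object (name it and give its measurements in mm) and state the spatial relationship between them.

A is a four-legged stool. The seat is 313×294 mm, 26 mm thick, top at z = 381 mm. It stands on four square legs, each 48×48 mm in cross-section, from z = 0 to the seat underside, each flush with a corner of the seat. Four stretchers, 48 mm wide and 28 mm tall, connect adjacent legs with their undersides at z = 239 mm, each running between the inner faces of the legs it joins and aligned with the legs' outer faces on the other axis.

B is a rectangular beam 1736 mm long (x), 58 mm deep (y), 52 mm thick (z).

The beam spans the tops of two stools placed 1110 mm apart, resting at z = 381 mm.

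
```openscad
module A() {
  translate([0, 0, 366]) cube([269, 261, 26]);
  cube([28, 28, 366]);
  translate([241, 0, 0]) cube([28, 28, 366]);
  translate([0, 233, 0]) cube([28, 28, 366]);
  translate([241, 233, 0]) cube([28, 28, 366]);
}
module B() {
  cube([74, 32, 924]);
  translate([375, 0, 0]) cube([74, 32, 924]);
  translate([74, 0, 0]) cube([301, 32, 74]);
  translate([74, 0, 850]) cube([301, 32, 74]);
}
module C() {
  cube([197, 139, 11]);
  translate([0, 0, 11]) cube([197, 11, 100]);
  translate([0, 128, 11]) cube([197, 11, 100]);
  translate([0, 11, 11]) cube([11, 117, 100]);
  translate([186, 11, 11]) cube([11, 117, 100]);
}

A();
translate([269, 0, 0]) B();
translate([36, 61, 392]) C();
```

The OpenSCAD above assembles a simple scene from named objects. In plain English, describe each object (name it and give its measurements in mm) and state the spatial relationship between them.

A is a simple wooden stool: a rectangular seat 269 mm (x) by 261 mm (y), 26 mm thick, top face at z = 392 mm, on four square legs, each 28×28 mm in cross-section. The legs rest on z = 0, each flush with a corner of the seat.

B is a rectangular picture frame lying in the x–z plane (depth along y). The opening is 301 mm wide (x) by 776 mm tall (z), surrounded by a border 74 mm wide on all four sides. The frame is 32 mm deep and is made of two full-height vertical stiles with two horizontal rails fitted between them.

C is an open storage box with external size 197×139×111 mm and wall thickness 11 mm (the base is also 11 mm thick). The base covers the whole footprint; the four walls stand on the base, with the y-facing walls full-width and the x-facing walls fitting between their inner faces.

The picture frame is against the stool's +x side, with their −y faces flush. The open box is on top of the stool, centred.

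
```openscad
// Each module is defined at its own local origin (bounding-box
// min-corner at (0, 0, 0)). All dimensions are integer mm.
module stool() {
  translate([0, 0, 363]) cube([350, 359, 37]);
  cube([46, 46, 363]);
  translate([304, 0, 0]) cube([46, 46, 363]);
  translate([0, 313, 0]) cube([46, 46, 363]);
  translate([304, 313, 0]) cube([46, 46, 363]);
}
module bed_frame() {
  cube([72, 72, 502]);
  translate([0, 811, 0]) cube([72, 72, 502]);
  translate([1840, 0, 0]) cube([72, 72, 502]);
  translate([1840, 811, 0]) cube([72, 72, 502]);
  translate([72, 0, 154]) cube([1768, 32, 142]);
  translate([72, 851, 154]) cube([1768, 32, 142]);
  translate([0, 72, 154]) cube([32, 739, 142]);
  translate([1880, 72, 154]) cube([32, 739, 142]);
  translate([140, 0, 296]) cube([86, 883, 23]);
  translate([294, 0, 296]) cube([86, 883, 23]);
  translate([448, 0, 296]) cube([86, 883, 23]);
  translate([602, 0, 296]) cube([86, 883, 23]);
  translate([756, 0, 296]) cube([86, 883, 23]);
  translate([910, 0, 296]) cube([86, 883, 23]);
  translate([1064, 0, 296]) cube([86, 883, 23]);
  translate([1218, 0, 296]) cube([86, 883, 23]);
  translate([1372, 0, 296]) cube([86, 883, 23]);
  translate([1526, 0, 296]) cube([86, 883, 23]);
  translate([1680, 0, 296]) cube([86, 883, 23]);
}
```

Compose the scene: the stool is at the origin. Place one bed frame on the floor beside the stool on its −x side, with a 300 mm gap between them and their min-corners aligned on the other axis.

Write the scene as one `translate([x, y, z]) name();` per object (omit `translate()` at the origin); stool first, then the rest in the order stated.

stool();
translate([-2212, 0, 0]) bed_frame();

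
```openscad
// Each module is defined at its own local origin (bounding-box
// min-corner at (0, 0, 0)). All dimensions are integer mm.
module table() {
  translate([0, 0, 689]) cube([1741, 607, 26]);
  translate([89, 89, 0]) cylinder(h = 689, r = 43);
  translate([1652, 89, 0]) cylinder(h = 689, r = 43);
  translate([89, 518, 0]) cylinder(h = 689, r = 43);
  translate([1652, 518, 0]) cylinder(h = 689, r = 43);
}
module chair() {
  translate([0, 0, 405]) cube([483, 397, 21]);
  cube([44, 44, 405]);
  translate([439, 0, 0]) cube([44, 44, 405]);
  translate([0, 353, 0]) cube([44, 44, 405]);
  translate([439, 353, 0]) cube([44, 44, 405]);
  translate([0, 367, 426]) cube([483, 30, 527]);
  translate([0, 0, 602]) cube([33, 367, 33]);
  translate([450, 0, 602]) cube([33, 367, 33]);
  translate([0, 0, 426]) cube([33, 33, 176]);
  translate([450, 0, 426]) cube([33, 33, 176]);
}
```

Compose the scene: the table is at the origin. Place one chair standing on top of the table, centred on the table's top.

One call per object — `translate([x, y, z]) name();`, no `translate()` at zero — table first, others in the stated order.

table();
translate([629, 105, 715]) chair();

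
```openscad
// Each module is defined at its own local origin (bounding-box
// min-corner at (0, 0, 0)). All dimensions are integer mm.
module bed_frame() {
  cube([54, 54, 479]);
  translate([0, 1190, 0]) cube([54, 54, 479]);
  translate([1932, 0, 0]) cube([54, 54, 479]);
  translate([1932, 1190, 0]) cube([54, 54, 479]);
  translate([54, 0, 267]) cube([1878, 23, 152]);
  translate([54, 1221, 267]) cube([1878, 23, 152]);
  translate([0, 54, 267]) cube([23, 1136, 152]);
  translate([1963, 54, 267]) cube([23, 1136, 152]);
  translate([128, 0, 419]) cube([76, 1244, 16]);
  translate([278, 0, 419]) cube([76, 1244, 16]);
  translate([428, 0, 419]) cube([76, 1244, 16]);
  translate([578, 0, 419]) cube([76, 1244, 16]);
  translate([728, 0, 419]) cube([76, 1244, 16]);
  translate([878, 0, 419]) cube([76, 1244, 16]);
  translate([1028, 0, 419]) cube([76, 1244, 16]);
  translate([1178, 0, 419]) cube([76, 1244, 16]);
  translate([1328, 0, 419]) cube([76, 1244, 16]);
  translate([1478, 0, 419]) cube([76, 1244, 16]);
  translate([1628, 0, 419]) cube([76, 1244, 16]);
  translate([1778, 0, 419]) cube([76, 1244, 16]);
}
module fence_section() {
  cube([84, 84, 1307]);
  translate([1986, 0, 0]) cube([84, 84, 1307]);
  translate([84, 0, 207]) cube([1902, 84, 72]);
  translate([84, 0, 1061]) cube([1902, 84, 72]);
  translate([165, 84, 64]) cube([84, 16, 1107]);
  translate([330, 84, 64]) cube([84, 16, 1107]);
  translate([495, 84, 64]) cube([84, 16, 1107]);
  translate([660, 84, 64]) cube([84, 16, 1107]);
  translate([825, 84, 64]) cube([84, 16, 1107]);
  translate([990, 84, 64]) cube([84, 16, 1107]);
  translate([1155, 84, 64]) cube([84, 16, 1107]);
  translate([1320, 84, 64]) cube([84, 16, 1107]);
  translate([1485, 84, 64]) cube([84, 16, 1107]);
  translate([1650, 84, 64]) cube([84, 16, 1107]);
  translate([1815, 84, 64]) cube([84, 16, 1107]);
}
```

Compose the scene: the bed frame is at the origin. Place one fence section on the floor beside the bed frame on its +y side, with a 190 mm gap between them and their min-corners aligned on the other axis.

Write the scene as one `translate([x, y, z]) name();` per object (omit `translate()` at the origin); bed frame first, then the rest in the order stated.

bed_frame();
translate([0, 1434, 0]) fence_section();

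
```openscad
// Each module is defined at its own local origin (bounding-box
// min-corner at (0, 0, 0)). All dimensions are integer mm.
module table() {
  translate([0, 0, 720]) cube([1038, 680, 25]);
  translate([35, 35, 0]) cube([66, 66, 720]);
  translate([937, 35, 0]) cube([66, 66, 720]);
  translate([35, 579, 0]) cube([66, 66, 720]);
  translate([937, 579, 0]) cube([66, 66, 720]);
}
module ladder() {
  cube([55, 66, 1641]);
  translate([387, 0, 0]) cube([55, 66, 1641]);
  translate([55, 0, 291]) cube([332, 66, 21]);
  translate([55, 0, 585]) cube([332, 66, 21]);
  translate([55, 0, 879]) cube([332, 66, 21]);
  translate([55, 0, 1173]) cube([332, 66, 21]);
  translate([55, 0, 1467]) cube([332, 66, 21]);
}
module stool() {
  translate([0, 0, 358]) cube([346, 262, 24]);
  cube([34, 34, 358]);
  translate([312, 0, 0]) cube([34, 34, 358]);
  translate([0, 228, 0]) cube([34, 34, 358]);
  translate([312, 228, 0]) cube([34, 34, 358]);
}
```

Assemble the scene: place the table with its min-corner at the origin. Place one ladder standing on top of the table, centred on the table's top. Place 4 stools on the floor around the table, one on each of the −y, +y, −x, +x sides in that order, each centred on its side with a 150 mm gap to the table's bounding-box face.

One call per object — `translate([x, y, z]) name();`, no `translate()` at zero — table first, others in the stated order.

table();
translate([298, 307, 745]) ladder();
translate([346, -412, 0]) stool();
translate([346, 830, 0]) stool();
translate([-496, 209, 0]) stool();
translate([1188, 209, 0]) stool();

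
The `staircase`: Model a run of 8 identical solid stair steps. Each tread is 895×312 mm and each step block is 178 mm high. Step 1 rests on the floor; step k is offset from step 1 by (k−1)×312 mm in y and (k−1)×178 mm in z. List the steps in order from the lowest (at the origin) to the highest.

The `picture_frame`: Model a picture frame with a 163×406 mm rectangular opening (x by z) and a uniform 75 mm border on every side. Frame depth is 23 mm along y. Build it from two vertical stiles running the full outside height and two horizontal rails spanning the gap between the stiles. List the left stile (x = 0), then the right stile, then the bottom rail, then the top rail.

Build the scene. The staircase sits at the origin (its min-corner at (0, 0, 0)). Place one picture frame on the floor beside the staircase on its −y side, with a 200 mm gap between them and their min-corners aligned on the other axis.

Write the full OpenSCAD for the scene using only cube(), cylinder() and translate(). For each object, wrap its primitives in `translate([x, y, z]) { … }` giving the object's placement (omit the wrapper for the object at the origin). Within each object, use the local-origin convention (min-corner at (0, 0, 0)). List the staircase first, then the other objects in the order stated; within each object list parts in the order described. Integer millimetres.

cube([895, 312, 178]);
translate([0, 312, 178]) cube([895, 312, 178]);
translate([0, 624, 356]) cube([895, 312, 178]);
translate([0, 936, 534]) cube([895, 312, 178]);
translate([0, 1248, 712]) cube([895, 312, 178]);
translate([0, 1560, 890]) cube([895, 312, 178]);
translate([0, 1872, 1068]) cube([895, 312, 178]);
translate([0, 2184, 1246]) cube([895, 312, 178]);
translate([0, -223, 0]) {
  cube([75, 23, 556]);
  translate([238, 0, 0]) cube([75, 23, 556]);
  translate([75, 0, 0]) cube([163, 23, 75]);
  translate([75, 0, 481]) cube([163, 23, 75]);
}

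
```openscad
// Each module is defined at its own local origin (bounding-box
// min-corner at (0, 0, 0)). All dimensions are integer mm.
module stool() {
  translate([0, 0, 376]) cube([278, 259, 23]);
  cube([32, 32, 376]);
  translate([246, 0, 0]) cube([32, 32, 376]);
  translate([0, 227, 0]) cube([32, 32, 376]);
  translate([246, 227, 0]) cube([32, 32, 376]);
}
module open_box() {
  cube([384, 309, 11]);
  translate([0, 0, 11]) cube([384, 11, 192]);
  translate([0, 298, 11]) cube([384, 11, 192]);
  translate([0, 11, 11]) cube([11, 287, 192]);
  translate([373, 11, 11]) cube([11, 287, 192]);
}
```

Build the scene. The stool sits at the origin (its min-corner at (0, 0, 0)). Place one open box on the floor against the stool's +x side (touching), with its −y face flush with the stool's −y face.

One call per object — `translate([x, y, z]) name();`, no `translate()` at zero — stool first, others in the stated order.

stool();
translate([278, 0, 0]) open_box();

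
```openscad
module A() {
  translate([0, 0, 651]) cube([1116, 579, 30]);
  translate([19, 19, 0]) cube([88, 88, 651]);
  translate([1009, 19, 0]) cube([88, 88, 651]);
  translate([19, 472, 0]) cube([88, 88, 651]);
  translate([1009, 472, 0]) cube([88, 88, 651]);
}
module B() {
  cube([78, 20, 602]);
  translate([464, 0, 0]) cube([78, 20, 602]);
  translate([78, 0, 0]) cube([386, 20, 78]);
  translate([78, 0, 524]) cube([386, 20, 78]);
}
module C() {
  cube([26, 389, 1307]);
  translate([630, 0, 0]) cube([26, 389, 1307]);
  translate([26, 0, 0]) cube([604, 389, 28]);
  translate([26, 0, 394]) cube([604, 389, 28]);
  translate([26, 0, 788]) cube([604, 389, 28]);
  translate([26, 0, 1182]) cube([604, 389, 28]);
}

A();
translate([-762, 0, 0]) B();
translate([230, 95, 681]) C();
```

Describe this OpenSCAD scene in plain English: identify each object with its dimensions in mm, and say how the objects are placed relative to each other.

A is a rectangular dining table. The top is 1116×579×30 mm with its upper surface at z = 681 mm. It stands on four 88×88 mm square legs, each inset 19 mm from the nearest pair of top edges, running from the floor to the underside of the top.

B is a rectangular picture frame lying in the x–z plane (depth along y). The opening is 386 mm wide (x) by 446 mm tall (z), surrounded by a border 78 mm wide on all four sides. The frame is 20 mm deep and is made of two full-height vertical stiles with two horizontal rails fitted between them.

C is a bookshelf 656 mm wide overall, 389 mm deep and 1307 mm tall. The two sides are 26 mm thick vertical panels. 4 horizontal shelves of 28 mm thickness span between the inner faces of the sides; the lowest shelf sits on the floor and shelves are stacked with a clear vertical gap of 366 mm between each pair.

The picture frame is on the floor beside the table on its −x side. The bookshelf is on top of the table, centred.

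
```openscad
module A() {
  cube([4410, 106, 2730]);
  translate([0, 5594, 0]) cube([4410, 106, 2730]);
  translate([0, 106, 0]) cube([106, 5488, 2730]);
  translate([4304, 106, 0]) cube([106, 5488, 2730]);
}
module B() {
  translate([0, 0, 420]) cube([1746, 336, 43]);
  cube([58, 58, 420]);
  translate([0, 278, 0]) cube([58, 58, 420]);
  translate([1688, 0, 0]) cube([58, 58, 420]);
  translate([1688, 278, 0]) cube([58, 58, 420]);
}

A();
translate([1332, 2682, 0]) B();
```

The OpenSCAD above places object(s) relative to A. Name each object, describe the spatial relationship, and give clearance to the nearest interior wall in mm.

Clearances: x = 1226, y = 2576; minimum 1226 mm.

A is a house frame. B is a bench. The bench sits inside the house frame, centred. The clearance to the nearest interior wall is 1226 mm.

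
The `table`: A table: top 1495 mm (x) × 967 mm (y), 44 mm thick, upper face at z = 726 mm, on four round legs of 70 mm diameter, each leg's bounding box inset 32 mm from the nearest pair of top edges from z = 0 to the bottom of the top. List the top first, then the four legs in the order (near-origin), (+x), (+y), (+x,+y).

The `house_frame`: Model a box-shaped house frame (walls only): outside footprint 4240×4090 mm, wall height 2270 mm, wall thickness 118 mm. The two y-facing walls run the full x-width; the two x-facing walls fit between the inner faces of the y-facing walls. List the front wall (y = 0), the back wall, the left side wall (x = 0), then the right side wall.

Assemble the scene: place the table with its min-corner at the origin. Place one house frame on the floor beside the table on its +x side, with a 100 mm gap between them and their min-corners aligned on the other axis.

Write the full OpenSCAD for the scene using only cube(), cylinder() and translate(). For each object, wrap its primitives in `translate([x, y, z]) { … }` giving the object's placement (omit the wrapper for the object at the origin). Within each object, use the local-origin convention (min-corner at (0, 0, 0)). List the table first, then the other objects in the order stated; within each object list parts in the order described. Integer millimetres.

translate([0, 0, 682]) cube([1495, 967, 44]);
translate([67, 67, 0]) cylinder(h = 682, r = 35);
translate([1428, 67, 0]) cylinder(h = 682, r = 35);
translate([67, 900, 0]) cylinder(h = 682, r = 35);
translate([1428, 900, 0]) cylinder(h = 682, r = 35);
translate([1595, 0, 0]) {
  cube([4240, 118, 2270]);
  translate([0, 3972, 0]) cube([4240, 118, 2270]);
  translate([0, 118, 0]) cube([118, 3854, 2270]);
  translate([4122, 118, 0]) cube([118, 3854, 2270]);
}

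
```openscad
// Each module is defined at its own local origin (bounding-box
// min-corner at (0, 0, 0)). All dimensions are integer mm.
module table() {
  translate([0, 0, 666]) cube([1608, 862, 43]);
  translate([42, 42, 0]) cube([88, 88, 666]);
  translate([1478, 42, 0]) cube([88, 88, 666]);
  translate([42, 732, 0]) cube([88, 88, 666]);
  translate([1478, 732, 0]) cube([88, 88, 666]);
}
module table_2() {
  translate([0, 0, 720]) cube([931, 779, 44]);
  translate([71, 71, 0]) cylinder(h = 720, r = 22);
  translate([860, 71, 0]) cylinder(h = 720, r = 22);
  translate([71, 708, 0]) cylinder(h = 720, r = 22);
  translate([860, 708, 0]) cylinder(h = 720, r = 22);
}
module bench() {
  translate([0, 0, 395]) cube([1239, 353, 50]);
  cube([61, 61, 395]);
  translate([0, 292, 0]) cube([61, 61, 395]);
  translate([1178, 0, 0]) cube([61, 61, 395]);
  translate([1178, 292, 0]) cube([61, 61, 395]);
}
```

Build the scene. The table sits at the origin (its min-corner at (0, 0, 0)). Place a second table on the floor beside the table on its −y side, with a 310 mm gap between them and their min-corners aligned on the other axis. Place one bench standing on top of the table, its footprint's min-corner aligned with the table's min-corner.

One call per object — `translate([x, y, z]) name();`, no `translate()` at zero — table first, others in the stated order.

table();
translate([0, -1089, 0]) table_2();
translate([0, 0, 709]) bench();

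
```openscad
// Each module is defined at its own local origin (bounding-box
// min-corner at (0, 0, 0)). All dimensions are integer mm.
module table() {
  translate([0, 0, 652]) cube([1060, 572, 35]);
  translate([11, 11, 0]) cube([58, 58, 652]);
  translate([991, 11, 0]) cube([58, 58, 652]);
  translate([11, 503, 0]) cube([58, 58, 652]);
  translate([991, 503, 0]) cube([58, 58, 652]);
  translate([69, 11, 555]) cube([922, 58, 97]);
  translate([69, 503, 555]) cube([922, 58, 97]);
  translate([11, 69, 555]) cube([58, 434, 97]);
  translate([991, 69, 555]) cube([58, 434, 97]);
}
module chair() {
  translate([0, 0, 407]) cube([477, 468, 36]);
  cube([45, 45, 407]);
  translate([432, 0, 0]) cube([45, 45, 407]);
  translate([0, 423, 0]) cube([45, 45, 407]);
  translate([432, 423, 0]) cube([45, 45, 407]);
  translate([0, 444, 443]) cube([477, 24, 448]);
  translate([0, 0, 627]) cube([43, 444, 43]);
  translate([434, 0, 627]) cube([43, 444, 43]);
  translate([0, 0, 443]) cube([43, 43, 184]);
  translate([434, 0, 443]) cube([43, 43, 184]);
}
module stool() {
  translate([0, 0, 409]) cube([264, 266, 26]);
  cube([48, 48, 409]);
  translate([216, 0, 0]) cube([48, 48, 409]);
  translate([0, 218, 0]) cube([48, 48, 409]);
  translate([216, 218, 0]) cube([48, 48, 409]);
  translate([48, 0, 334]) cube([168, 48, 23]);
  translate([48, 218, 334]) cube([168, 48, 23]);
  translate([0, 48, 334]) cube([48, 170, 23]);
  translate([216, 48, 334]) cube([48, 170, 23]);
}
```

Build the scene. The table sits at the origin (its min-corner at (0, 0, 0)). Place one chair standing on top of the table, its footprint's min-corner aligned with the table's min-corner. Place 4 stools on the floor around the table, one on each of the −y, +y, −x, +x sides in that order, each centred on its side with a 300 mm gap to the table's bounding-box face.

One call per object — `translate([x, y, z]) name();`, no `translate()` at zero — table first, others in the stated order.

table();
translate([0, 0, 687]) chair();
translate([398, -566, 0]) stool();
translate([398, 872, 0]) stool();
translate([-564, 153, 0]) stool();
translate([1360, 153, 0]) stool();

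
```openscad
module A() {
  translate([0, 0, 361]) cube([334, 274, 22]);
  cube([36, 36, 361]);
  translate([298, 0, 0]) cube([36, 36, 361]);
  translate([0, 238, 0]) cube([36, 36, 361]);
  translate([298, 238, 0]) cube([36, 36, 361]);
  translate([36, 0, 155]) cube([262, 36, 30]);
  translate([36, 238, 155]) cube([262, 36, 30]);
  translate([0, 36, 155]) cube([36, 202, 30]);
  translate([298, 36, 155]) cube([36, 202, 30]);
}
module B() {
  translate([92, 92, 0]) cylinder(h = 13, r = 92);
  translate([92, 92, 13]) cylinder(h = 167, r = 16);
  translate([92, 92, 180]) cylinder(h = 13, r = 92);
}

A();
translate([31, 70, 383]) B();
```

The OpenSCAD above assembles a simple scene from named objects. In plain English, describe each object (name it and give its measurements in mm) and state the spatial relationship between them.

A is a four-legged stool. The seat is 334×274 mm, 22 mm thick, top at z = 383 mm. It stands on four square legs, each 36×36 mm in cross-section, from z = 0 to the seat underside, each flush with a corner of the seat. Four stretchers, 36 mm wide and 30 mm tall, connect adjacent legs with their undersides at z = 155 mm, each running between the inner faces of the legs it joins and aligned with the legs' outer faces on the other axis.

B is a spool: two coaxial disc flanges of radius 92 mm and thickness 13 mm, joined by a core cylinder of radius 16 mm and height 167 mm. The lower flange rests on z = 0 and the three cylinders share a vertical axis.

The spool is on top of the stool.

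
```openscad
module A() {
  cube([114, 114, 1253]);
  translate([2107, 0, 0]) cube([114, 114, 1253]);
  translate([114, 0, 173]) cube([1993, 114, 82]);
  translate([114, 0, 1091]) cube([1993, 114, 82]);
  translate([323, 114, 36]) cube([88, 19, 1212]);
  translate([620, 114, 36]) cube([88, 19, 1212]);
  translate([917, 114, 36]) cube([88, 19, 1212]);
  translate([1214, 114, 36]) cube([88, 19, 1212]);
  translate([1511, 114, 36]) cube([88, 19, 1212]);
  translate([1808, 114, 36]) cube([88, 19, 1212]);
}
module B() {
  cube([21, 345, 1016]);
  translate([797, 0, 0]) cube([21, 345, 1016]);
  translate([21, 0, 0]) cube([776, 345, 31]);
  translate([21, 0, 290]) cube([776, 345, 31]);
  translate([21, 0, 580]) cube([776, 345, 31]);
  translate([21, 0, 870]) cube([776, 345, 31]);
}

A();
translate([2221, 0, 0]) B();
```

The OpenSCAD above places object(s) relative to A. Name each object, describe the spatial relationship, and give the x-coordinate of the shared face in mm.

A is a fence section. B is a bookshelf. The bookshelf is against the fence section's +x side, with their −y faces flush. The x-coordinate of the shared face is 2221 mm.

The fence section's +x face and the bookshelf's −x face are both at x = 2221 mm.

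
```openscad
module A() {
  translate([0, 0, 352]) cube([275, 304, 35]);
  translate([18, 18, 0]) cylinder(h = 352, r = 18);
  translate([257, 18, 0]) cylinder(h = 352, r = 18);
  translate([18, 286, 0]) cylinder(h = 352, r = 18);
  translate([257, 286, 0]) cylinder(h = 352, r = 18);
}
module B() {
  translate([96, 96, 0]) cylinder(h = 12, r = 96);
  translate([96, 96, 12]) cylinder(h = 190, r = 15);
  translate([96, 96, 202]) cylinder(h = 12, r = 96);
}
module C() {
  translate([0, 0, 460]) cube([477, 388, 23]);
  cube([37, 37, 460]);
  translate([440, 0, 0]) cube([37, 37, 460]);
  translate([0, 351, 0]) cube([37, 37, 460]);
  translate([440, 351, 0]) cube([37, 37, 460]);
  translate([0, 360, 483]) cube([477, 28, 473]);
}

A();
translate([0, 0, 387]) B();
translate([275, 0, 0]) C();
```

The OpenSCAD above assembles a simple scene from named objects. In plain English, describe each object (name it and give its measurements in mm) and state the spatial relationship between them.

A is a four-legged stool. The seat is a 275×304×35 mm slab whose top surface is at z = 387 mm; four round legs, each 36 mm in diameter, run from the floor (z = 0) to the underside of the seat, each leg's axis is inset half a diameter from the nearest pair of seat edges (so the leg's bounding box is flush with the corner).

B is a spool: two coaxial disc flanges of radius 96 mm and thickness 12 mm, joined by a core cylinder of radius 15 mm and height 190 mm. The lower flange rests on z = 0 and the three cylinders share a vertical axis.

C is a chair: 477×388 mm seat, 23 mm thick, top at z = 483 mm, on four 37 mm square corner legs flush with the seat edges. A 28 mm thick backrest slab spans the full seat width, extending 473 mm above the seat top, its back face flush with the seat's +y edge.

The spool is on top of the stool. The chair is against the stool's +x side, with their −y faces flush.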